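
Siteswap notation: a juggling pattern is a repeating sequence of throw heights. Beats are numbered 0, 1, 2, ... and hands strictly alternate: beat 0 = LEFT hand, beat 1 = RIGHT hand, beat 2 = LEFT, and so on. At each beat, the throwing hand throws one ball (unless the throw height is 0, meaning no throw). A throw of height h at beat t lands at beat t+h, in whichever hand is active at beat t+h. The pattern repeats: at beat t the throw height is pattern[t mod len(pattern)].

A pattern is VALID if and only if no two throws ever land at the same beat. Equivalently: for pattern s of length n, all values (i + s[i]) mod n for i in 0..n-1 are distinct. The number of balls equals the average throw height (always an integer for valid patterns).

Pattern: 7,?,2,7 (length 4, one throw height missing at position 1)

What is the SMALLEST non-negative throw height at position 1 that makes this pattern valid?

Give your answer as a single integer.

Answer: 0

Derivation:
i=0: (0 + 7) mod 4 = 3
i=1: s[i]=? (unknown)
i=2: (2 + 2) mod 4 = 0
i=3: (3 + 7) mod 4 = 2
Known residues: [0, 2, 3]; need a permutation of 0..3, so missing residue r = 1
Need (1 + s) mod 4 = 1; smallest s = (1 - 1) mod 4 = 0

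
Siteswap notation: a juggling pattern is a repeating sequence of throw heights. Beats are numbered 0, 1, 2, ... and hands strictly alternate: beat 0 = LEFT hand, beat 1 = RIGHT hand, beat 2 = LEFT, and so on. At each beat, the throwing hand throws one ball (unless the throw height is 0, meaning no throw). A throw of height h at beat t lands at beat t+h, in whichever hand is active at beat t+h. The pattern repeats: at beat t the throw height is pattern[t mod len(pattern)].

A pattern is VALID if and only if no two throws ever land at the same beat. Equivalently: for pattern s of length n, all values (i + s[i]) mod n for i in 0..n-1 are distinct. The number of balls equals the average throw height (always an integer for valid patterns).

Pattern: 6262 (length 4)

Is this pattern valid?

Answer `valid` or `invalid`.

Answer: valid

Derivation:
i=0: (i + s[i]) mod n = (0 + 6) mod 4 = 2
i=1: (i + s[i]) mod n = (1 + 2) mod 4 = 3
i=2: (i + s[i]) mod n = (2 + 6) mod 4 = 0
i=3: (i + s[i]) mod n = (3 + 2) mod 4 = 1
Residues: [2, 3, 0, 1], distinct: True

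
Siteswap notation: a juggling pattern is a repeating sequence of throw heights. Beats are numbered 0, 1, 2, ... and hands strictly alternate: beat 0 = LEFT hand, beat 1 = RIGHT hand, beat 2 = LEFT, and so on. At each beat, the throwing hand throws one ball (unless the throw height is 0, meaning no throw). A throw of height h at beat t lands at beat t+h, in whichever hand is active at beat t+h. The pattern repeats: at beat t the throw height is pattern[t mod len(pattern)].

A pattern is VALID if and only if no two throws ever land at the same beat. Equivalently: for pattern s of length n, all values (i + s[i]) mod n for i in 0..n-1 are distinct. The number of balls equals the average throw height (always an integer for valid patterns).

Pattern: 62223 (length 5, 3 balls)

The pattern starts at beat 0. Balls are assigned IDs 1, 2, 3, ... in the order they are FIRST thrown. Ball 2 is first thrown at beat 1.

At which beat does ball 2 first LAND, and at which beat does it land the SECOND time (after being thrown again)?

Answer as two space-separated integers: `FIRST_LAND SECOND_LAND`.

Answer: 3 5

Derivation:
Beat 0 (L): throw ball1 h=6 -> lands@6:L; in-air after throw: [b1@6:L]
Beat 1 (R): throw ball2 h=2 -> lands@3:R; in-air after throw: [b2@3:R b1@6:L]
Beat 2 (L): throw ball3 h=2 -> lands@4:L; in-air after throw: [b2@3:R b3@4:L b1@6:L]
Beat 3 (R): throw ball2 h=2 -> lands@5:R; in-air after throw: [b3@4:L b2@5:R b1@6:L]
Beat 4 (L): throw ball3 h=3 -> lands@7:R; in-air after throw: [b2@5:R b1@6:L b3@7:R]
Beat 5 (R): throw ball2 h=6 -> lands@11:R; in-air after throw: [b1@6:L b3@7:R b2@11:R]
Ball 2: thrown@1 h=2 -> first land @3; rethrown@3 h=2 -> second land @5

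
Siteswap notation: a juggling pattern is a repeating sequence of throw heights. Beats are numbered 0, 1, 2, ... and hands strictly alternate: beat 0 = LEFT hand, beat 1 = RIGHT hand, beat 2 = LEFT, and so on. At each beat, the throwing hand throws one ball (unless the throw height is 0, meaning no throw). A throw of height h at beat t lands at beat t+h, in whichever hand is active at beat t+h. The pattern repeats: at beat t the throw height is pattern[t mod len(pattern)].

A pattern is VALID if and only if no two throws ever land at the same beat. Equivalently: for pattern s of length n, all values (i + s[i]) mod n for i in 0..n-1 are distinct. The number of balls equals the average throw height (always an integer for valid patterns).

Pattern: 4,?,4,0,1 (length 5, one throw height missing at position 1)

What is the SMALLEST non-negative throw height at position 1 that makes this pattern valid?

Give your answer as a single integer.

i=0: (0 + 4) mod 5 = 4
i=1: s[i]=? (unknown)
i=2: (2 + 4) mod 5 = 1
i=3: (3 + 0) mod 5 = 3
i=4: (4 + 1) mod 5 = 0
Known residues: [0, 1, 3, 4]; need a permutation of 0..4, so missing residue r = 2
Need (1 + s) mod 5 = 2; smallest s = (2 - 1) mod 5 = 1

Answer: 1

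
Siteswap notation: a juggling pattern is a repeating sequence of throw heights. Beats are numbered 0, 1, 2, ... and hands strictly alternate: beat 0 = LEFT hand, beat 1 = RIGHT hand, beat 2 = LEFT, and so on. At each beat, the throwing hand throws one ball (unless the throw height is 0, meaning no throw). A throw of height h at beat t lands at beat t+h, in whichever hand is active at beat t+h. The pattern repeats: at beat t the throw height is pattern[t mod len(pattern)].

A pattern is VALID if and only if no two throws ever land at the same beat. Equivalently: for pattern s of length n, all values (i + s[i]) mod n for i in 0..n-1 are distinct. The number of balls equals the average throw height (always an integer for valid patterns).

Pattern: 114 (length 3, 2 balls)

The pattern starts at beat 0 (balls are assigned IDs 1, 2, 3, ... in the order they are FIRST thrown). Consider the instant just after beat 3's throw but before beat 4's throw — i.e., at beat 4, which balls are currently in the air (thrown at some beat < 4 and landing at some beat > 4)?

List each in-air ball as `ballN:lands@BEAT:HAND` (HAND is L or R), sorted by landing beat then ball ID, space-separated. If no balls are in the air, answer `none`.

Beat 0 (L): throw ball1 h=1 -> lands@1:R; in-air after throw: [b1@1:R]
Beat 1 (R): throw ball1 h=1 -> lands@2:L; in-air after throw: [b1@2:L]
Beat 2 (L): throw ball1 h=4 -> lands@6:L; in-air after throw: [b1@6:L]
Beat 3 (R): throw ball2 h=1 -> lands@4:L; in-air after throw: [b2@4:L b1@6:L]
Beat 4 (L): throw ball2 h=1 -> lands@5:R; in-air after throw: [b2@5:R b1@6:L]

Answer: ball1:lands@6:L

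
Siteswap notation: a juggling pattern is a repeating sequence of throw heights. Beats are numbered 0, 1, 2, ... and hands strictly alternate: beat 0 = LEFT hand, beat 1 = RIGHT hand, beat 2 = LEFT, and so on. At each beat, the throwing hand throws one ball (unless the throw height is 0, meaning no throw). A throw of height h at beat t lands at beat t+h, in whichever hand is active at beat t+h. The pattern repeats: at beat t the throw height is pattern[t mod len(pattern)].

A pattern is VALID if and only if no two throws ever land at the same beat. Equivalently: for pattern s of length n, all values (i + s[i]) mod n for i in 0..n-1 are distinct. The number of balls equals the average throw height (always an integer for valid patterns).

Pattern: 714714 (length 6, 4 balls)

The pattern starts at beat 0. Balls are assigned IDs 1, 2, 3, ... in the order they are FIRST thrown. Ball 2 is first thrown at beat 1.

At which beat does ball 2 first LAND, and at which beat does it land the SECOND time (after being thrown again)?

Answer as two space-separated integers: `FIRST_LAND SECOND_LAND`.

Beat 0 (L): throw ball1 h=7 -> lands@7:R; in-air after throw: [b1@7:R]
Beat 1 (R): throw ball2 h=1 -> lands@2:L; in-air after throw: [b2@2:L b1@7:R]
Beat 2 (L): throw ball2 h=4 -> lands@6:L; in-air after throw: [b2@6:L b1@7:R]
Beat 3 (R): throw ball3 h=7 -> lands@10:L; in-air after throw: [b2@6:L b1@7:R b3@10:L]
Beat 4 (L): throw ball4 h=1 -> lands@5:R; in-air after throw: [b4@5:R b2@6:L b1@7:R b3@10:L]
Beat 5 (R): throw ball4 h=4 -> lands@9:R; in-air after throw: [b2@6:L b1@7:R b4@9:R b3@10:L]
Beat 6 (L): throw ball2 h=7 -> lands@13:R; in-air after throw: [b1@7:R b4@9:R b3@10:L b2@13:R]
Ball 2: thrown@1 h=1 -> first land @2; rethrown@2 h=4 -> second land @6

Answer: 2 6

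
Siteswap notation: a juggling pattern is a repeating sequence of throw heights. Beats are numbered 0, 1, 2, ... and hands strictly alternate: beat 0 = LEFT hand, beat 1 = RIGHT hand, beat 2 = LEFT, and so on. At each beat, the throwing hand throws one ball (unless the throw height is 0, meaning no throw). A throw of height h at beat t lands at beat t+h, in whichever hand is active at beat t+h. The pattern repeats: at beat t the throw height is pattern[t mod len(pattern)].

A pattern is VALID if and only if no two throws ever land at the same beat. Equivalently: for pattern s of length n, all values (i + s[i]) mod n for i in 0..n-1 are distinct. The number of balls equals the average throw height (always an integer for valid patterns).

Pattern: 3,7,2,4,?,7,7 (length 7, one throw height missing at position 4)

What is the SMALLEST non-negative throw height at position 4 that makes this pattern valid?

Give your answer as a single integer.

Answer: 5

Derivation:
i=0: (0 + 3) mod 7 = 3
i=1: (1 + 7) mod 7 = 1
i=2: (2 + 2) mod 7 = 4
i=3: (3 + 4) mod 7 = 0
i=4: s[i]=? (unknown)
i=5: (5 + 7) mod 7 = 5
i=6: (6 + 7) mod 7 = 6
Known residues: [0, 1, 3, 4, 5, 6]; need a permutation of 0..6, so missing residue r = 2
Need (4 + s) mod 7 = 2; smallest s = (2 - 4) mod 7 = 5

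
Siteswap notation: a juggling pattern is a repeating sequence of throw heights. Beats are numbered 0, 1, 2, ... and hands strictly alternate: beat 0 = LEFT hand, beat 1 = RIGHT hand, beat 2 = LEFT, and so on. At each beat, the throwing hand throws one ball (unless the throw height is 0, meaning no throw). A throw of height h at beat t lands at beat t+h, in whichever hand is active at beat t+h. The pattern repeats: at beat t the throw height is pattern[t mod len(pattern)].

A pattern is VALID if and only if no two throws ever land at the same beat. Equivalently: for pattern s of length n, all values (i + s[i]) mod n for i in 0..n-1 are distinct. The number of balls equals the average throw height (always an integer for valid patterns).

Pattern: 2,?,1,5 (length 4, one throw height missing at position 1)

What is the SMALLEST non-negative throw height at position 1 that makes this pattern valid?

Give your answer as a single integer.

i=0: (0 + 2) mod 4 = 2
i=1: s[i]=? (unknown)
i=2: (2 + 1) mod 4 = 3
i=3: (3 + 5) mod 4 = 0
Known residues: [0, 2, 3]; need a permutation of 0..3, so missing residue r = 1
Need (1 + s) mod 4 = 1; smallest s = (1 - 1) mod 4 = 0

Answer: 0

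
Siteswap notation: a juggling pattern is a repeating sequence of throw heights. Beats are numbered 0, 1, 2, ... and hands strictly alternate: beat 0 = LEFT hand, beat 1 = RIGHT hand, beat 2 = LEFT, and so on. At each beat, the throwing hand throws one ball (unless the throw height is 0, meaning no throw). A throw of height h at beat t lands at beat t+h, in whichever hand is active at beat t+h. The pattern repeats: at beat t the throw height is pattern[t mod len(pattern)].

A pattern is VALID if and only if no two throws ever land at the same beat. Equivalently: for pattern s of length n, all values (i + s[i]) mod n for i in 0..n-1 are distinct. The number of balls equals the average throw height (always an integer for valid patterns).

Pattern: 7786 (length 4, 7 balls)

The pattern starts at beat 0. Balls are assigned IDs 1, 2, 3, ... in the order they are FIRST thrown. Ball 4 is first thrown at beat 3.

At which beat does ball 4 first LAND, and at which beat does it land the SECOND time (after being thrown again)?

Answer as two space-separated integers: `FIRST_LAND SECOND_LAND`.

Answer: 9 16

Derivation:
Beat 0 (L): throw ball1 h=7 -> lands@7:R; in-air after throw: [b1@7:R]
Beat 1 (R): throw ball2 h=7 -> lands@8:L; in-air after throw: [b1@7:R b2@8:L]
Beat 2 (L): throw ball3 h=8 -> lands@10:L; in-air after throw: [b1@7:R b2@8:L b3@10:L]
Beat 3 (R): throw ball4 h=6 -> lands@9:R; in-air after throw: [b1@7:R b2@8:L b4@9:R b3@10:L]
Beat 4 (L): throw ball5 h=7 -> lands@11:R; in-air after throw: [b1@7:R b2@8:L b4@9:R b3@10:L b5@11:R]
Beat 5 (R): throw ball6 h=7 -> lands@12:L; in-air after throw: [b1@7:R b2@8:L b4@9:R b3@10:L b5@11:R b6@12:L]
Beat 6 (L): throw ball7 h=8 -> lands@14:L; in-air after throw: [b1@7:R b2@8:L b4@9:R b3@10:L b5@11:R b6@12:L b7@14:L]
Beat 7 (R): throw ball1 h=6 -> lands@13:R; in-air after throw: [b2@8:L b4@9:R b3@10:L b5@11:R b6@12:L b1@13:R b7@14:L]
Beat 8 (L): throw ball2 h=7 -> lands@15:R; in-air after throw: [b4@9:R b3@10:L b5@11:R b6@12:L b1@13:R b7@14:L b2@15:R]
Beat 9 (R): throw ball4 h=7 -> lands@16:L; in-air after throw: [b3@10:L b5@11:R b6@12:L b1@13:R b7@14:L b2@15:R b4@16:L]
Beat 10 (L): throw ball3 h=8 -> lands@18:L; in-air after throw: [b5@11:R b6@12:L b1@13:R b7@14:L b2@15:R b4@16:L b3@18:L]
Beat 11 (R): throw ball5 h=6 -> lands@17:R; in-air after throw: [b6@12:L b1@13:R b7@14:L b2@15:R b4@16:L b5@17:R b3@18:L]
Ball 4: thrown@3 h=6 -> first land @9; rethrown@9 h=7 -> second land @16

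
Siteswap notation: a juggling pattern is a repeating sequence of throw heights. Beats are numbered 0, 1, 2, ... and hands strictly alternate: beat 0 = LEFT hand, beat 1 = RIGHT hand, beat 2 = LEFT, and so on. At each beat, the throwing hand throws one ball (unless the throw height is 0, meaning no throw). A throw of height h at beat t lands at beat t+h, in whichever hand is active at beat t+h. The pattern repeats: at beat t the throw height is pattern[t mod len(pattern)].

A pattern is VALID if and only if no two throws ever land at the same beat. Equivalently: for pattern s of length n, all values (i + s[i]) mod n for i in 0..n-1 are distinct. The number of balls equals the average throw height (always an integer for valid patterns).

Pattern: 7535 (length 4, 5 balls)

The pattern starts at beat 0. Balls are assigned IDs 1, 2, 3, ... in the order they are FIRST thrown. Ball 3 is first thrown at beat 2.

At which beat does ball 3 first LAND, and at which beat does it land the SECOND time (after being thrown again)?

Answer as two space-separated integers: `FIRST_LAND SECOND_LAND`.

Answer: 5 10

Derivation:
Beat 0 (L): throw ball1 h=7 -> lands@7:R; in-air after throw: [b1@7:R]
Beat 1 (R): throw ball2 h=5 -> lands@6:L; in-air after throw: [b2@6:L b1@7:R]
Beat 2 (L): throw ball3 h=3 -> lands@5:R; in-air after throw: [b3@5:R b2@6:L b1@7:R]
Beat 3 (R): throw ball4 h=5 -> lands@8:L; in-air after throw: [b3@5:R b2@6:L b1@7:R b4@8:L]
Beat 4 (L): throw ball5 h=7 -> lands@11:R; in-air after throw: [b3@5:R b2@6:L b1@7:R b4@8:L b5@11:R]
Beat 5 (R): throw ball3 h=5 -> lands@10:L; in-air after throw: [b2@6:L b1@7:R b4@8:L b3@10:L b5@11:R]
Beat 6 (L): throw ball2 h=3 -> lands@9:R; in-air after throw: [b1@7:R b4@8:L b2@9:R b3@10:L b5@11:R]
Beat 7 (R): throw ball1 h=5 -> lands@12:L; in-air after throw: [b4@8:L b2@9:R b3@10:L b5@11:R b1@12:L]
Beat 8 (L): throw ball4 h=7 -> lands@15:R; in-air after throw: [b2@9:R b3@10:L b5@11:R b1@12:L b4@15:R]
Beat 9 (R): throw ball2 h=5 -> lands@14:L; in-air after throw: [b3@10:L b5@11:R b1@12:L b2@14:L b4@15:R]
Beat 10 (L): throw ball3 h=3 -> lands@13:R; in-air after throw: [b5@11:R b1@12:L b3@13:R b2@14:L b4@15:R]
Ball 3: thrown@2 h=3 -> first land @5; rethrown@5 h=5 -> second land @10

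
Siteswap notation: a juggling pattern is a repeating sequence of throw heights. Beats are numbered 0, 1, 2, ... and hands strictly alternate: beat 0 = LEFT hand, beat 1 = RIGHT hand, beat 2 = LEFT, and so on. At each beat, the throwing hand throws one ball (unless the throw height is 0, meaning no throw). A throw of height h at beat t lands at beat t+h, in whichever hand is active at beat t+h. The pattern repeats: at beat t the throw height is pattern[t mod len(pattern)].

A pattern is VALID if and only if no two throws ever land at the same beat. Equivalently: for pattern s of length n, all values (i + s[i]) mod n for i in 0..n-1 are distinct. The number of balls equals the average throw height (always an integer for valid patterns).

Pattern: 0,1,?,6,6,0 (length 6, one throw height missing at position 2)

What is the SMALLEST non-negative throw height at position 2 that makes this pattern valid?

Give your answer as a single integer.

i=0: (0 + 0) mod 6 = 0
i=1: (1 + 1) mod 6 = 2
i=2: s[i]=? (unknown)
i=3: (3 + 6) mod 6 = 3
i=4: (4 + 6) mod 6 = 4
i=5: (5 + 0) mod 6 = 5
Known residues: [0, 2, 3, 4, 5]; need a permutation of 0..5, so missing residue r = 1
Need (2 + s) mod 6 = 1; smallest s = (1 - 2) mod 6 = 5

Answer: 5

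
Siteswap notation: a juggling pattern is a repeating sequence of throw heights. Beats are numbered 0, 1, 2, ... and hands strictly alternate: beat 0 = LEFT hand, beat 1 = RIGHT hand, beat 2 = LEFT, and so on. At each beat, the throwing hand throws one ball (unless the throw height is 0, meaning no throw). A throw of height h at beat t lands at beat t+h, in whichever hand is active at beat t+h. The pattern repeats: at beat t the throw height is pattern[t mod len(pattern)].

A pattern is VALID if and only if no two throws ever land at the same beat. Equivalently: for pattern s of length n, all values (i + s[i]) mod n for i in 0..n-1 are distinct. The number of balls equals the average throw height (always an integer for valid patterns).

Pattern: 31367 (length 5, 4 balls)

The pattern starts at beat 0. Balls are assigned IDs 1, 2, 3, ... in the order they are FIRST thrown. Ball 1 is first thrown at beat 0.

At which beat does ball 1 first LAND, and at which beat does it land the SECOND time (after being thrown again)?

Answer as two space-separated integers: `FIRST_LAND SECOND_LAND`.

Answer: 3 9

Derivation:
Beat 0 (L): throw ball1 h=3 -> lands@3:R; in-air after throw: [b1@3:R]
Beat 1 (R): throw ball2 h=1 -> lands@2:L; in-air after throw: [b2@2:L b1@3:R]
Beat 2 (L): throw ball2 h=3 -> lands@5:R; in-air after throw: [b1@3:R b2@5:R]
Beat 3 (R): throw ball1 h=6 -> lands@9:R; in-air after throw: [b2@5:R b1@9:R]
Beat 4 (L): throw ball3 h=7 -> lands@11:R; in-air after throw: [b2@5:R b1@9:R b3@11:R]
Beat 5 (R): throw ball2 h=3 -> lands@8:L; in-air after throw: [b2@8:L b1@9:R b3@11:R]
Beat 6 (L): throw ball4 h=1 -> lands@7:R; in-air after throw: [b4@7:R b2@8:L b1@9:R b3@11:R]
Beat 7 (R): throw ball4 h=3 -> lands@10:L; in-air after throw: [b2@8:L b1@9:R b4@10:L b3@11:R]
Beat 8 (L): throw ball2 h=6 -> lands@14:L; in-air after throw: [b1@9:R b4@10:L b3@11:R b2@14:L]
Beat 9 (R): throw ball1 h=7 -> lands@16:L; in-air after throw: [b4@10:L b3@11:R b2@14:L b1@16:L]
Ball 1: thrown@0 h=3 -> first land @3; rethrown@3 h=6 -> second land @9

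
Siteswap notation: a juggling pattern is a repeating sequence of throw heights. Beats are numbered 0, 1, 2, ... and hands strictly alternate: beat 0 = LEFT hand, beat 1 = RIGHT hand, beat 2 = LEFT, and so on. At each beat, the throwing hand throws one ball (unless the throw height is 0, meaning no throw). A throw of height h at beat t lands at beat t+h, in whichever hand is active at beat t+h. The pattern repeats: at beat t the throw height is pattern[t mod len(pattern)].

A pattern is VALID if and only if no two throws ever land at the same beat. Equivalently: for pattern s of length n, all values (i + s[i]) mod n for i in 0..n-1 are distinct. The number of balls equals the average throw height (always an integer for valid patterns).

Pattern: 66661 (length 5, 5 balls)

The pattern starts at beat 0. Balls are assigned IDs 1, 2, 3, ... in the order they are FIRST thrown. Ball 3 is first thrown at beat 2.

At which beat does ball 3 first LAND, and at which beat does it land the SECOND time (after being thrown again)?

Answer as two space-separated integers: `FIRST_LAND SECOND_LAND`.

Answer: 8 14

Derivation:
Beat 0 (L): throw ball1 h=6 -> lands@6:L; in-air after throw: [b1@6:L]
Beat 1 (R): throw ball2 h=6 -> lands@7:R; in-air after throw: [b1@6:L b2@7:R]
Beat 2 (L): throw ball3 h=6 -> lands@8:L; in-air after throw: [b1@6:L b2@7:R b3@8:L]
Beat 3 (R): throw ball4 h=6 -> lands@9:R; in-air after throw: [b1@6:L b2@7:R b3@8:L b4@9:R]
Beat 4 (L): throw ball5 h=1 -> lands@5:R; in-air after throw: [b5@5:R b1@6:L b2@7:R b3@8:L b4@9:R]
Beat 5 (R): throw ball5 h=6 -> lands@11:R; in-air after throw: [b1@6:L b2@7:R b3@8:L b4@9:R b5@11:R]
Beat 6 (L): throw ball1 h=6 -> lands@12:L; in-air after throw: [b2@7:R b3@8:L b4@9:R b5@11:R b1@12:L]
Beat 7 (R): throw ball2 h=6 -> lands@13:R; in-air after throw: [b3@8:L b4@9:R b5@11:R b1@12:L b2@13:R]
Beat 8 (L): throw ball3 h=6 -> lands@14:L; in-air after throw: [b4@9:R b5@11:R b1@12:L b2@13:R b3@14:L]
Beat 9 (R): throw ball4 h=1 -> lands@10:L; in-air after throw: [b4@10:L b5@11:R b1@12:L b2@13:R b3@14:L]
Beat 10 (L): throw ball4 h=6 -> lands@16:L; in-air after throw: [b5@11:R b1@12:L b2@13:R b3@14:L b4@16:L]
Beat 11 (R): throw ball5 h=6 -> lands@17:R; in-air after throw: [b1@12:L b2@13:R b3@14:L b4@16:L b5@17:R]
Beat 12 (L): throw ball1 h=6 -> lands@18:L; in-air after throw: [b2@13:R b3@14:L b4@16:L b5@17:R b1@18:L]
Beat 13 (R): throw ball2 h=6 -> lands@19:R; in-air after throw: [b3@14:L b4@16:L b5@17:R b1@18:L b2@19:R]
Beat 14 (L): throw ball3 h=1 -> lands@15:R; in-air after throw: [b3@15:R b4@16:L b5@17:R b1@18:L b2@19:R]
Ball 3: thrown@2 h=6 -> first land @8; rethrown@8 h=6 -> second land @14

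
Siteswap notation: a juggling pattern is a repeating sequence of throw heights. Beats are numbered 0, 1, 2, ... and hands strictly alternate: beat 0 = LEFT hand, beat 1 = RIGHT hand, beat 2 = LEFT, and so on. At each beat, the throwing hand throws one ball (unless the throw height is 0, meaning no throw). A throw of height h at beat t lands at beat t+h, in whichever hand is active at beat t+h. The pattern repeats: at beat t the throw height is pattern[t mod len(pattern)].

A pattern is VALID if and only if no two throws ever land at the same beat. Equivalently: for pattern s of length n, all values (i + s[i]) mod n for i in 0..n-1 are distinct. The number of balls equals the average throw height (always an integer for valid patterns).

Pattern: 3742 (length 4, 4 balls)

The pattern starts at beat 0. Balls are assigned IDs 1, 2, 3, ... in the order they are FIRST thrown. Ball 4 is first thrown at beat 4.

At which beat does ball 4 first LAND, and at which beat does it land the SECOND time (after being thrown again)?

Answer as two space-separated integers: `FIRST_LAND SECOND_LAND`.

Beat 0 (L): throw ball1 h=3 -> lands@3:R; in-air after throw: [b1@3:R]
Beat 1 (R): throw ball2 h=7 -> lands@8:L; in-air after throw: [b1@3:R b2@8:L]
Beat 2 (L): throw ball3 h=4 -> lands@6:L; in-air after throw: [b1@3:R b3@6:L b2@8:L]
Beat 3 (R): throw ball1 h=2 -> lands@5:R; in-air after throw: [b1@5:R b3@6:L b2@8:L]
Beat 4 (L): throw ball4 h=3 -> lands@7:R; in-air after throw: [b1@5:R b3@6:L b4@7:R b2@8:L]
Beat 5 (R): throw ball1 h=7 -> lands@12:L; in-air after throw: [b3@6:L b4@7:R b2@8:L b1@12:L]
Beat 6 (L): throw ball3 h=4 -> lands@10:L; in-air after throw: [b4@7:R b2@8:L b3@10:L b1@12:L]
Beat 7 (R): throw ball4 h=2 -> lands@9:R; in-air after throw: [b2@8:L b4@9:R b3@10:L b1@12:L]
Beat 8 (L): throw ball2 h=3 -> lands@11:R; in-air after throw: [b4@9:R b3@10:L b2@11:R b1@12:L]
Beat 9 (R): throw ball4 h=7 -> lands@16:L; in-air after throw: [b3@10:L b2@11:R b1@12:L b4@16:L]
Ball 4: thrown@4 h=3 -> first land @7; rethrown@7 h=2 -> second land @9

Answer: 7 9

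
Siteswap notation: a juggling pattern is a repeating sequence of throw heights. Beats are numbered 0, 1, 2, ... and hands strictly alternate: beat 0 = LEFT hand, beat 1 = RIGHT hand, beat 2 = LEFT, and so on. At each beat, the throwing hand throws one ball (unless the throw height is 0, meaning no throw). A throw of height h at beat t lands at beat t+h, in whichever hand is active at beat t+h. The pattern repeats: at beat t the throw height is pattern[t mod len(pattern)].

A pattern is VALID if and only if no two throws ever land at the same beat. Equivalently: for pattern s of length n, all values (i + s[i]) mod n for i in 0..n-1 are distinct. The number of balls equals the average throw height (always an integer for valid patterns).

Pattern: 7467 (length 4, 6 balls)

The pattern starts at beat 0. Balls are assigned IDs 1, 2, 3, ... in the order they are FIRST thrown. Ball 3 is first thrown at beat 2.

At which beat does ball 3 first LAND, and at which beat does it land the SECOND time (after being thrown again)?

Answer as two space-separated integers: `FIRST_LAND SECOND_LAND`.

Beat 0 (L): throw ball1 h=7 -> lands@7:R; in-air after throw: [b1@7:R]
Beat 1 (R): throw ball2 h=4 -> lands@5:R; in-air after throw: [b2@5:R b1@7:R]
Beat 2 (L): throw ball3 h=6 -> lands@8:L; in-air after throw: [b2@5:R b1@7:R b3@8:L]
Beat 3 (R): throw ball4 h=7 -> lands@10:L; in-air after throw: [b2@5:R b1@7:R b3@8:L b4@10:L]
Beat 4 (L): throw ball5 h=7 -> lands@11:R; in-air after throw: [b2@5:R b1@7:R b3@8:L b4@10:L b5@11:R]
Beat 5 (R): throw ball2 h=4 -> lands@9:R; in-air after throw: [b1@7:R b3@8:L b2@9:R b4@10:L b5@11:R]
Beat 6 (L): throw ball6 h=6 -> lands@12:L; in-air after throw: [b1@7:R b3@8:L b2@9:R b4@10:L b5@11:R b6@12:L]
Beat 7 (R): throw ball1 h=7 -> lands@14:L; in-air after throw: [b3@8:L b2@9:R b4@10:L b5@11:R b6@12:L b1@14:L]
Beat 8 (L): throw ball3 h=7 -> lands@15:R; in-air after throw: [b2@9:R b4@10:L b5@11:R b6@12:L b1@14:L b3@15:R]
Beat 9 (R): throw ball2 h=4 -> lands@13:R; in-air after throw: [b4@10:L b5@11:R b6@12:L b2@13:R b1@14:L b3@15:R]
Beat 10 (L): throw ball4 h=6 -> lands@16:L; in-air after throw: [b5@11:R b6@12:L b2@13:R b1@14:L b3@15:R b4@16:L]
Beat 11 (R): throw ball5 h=7 -> lands@18:L; in-air after throw: [b6@12:L b2@13:R b1@14:L b3@15:R b4@16:L b5@18:L]
Beat 12 (L): throw ball6 h=7 -> lands@19:R; in-air after throw: [b2@13:R b1@14:L b3@15:R b4@16:L b5@18:L b6@19:R]
Beat 13 (R): throw ball2 h=4 -> lands@17:R; in-air after throw: [b1@14:L b3@15:R b4@16:L b2@17:R b5@18:L b6@19:R]
Beat 14 (L): throw ball1 h=6 -> lands@20:L; in-air after throw: [b3@15:R b4@16:L b2@17:R b5@18:L b6@19:R b1@20:L]
Beat 15 (R): throw ball3 h=7 -> lands@22:L; in-air after throw: [b4@16:L b2@17:R b5@18:L b6@19:R b1@20:L b3@22:L]
Ball 3: thrown@2 h=6 -> first land @8; rethrown@8 h=7 -> second land @15

Answer: 8 15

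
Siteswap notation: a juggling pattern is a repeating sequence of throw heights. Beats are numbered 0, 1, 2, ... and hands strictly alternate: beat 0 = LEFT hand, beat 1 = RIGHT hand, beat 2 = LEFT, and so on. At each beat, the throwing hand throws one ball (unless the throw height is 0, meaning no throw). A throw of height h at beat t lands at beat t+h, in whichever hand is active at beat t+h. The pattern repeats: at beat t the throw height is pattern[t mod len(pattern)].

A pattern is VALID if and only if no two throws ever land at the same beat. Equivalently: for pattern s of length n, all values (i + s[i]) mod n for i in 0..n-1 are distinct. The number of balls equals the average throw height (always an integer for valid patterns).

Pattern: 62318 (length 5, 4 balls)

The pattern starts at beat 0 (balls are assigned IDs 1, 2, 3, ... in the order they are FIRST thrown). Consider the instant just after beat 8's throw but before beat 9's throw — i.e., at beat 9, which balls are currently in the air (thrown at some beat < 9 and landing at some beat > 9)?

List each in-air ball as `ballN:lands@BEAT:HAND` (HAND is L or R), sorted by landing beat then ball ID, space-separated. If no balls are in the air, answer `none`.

Beat 0 (L): throw ball1 h=6 -> lands@6:L; in-air after throw: [b1@6:L]
Beat 1 (R): throw ball2 h=2 -> lands@3:R; in-air after throw: [b2@3:R b1@6:L]
Beat 2 (L): throw ball3 h=3 -> lands@5:R; in-air after throw: [b2@3:R b3@5:R b1@6:L]
Beat 3 (R): throw ball2 h=1 -> lands@4:L; in-air after throw: [b2@4:L b3@5:R b1@6:L]
Beat 4 (L): throw ball2 h=8 -> lands@12:L; in-air after throw: [b3@5:R b1@6:L b2@12:L]
Beat 5 (R): throw ball3 h=6 -> lands@11:R; in-air after throw: [b1@6:L b3@11:R b2@12:L]
Beat 6 (L): throw ball1 h=2 -> lands@8:L; in-air after throw: [b1@8:L b3@11:R b2@12:L]
Beat 7 (R): throw ball4 h=3 -> lands@10:L; in-air after throw: [b1@8:L b4@10:L b3@11:R b2@12:L]
Beat 8 (L): throw ball1 h=1 -> lands@9:R; in-air after throw: [b1@9:R b4@10:L b3@11:R b2@12:L]
Beat 9 (R): throw ball1 h=8 -> lands@17:R; in-air after throw: [b4@10:L b3@11:R b2@12:L b1@17:R]

Answer: ball4:lands@10:L ball3:lands@11:R ball2:lands@12:L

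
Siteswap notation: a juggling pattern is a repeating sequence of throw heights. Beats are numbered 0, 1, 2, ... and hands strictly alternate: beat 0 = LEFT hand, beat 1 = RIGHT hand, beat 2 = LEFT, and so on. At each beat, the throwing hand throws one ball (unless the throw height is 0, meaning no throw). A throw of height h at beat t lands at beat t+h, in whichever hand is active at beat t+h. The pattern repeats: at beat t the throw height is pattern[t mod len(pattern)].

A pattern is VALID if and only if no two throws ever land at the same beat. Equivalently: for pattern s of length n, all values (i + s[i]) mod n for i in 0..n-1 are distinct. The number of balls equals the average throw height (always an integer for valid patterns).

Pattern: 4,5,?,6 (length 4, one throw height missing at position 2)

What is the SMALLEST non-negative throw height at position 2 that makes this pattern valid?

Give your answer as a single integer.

Answer: 1

Derivation:
i=0: (0 + 4) mod 4 = 0
i=1: (1 + 5) mod 4 = 2
i=2: s[i]=? (unknown)
i=3: (3 + 6) mod 4 = 1
Known residues: [0, 1, 2]; need a permutation of 0..3, so missing residue r = 3
Need (2 + s) mod 4 = 3; smallest s = (3 - 2) mod 4 = 1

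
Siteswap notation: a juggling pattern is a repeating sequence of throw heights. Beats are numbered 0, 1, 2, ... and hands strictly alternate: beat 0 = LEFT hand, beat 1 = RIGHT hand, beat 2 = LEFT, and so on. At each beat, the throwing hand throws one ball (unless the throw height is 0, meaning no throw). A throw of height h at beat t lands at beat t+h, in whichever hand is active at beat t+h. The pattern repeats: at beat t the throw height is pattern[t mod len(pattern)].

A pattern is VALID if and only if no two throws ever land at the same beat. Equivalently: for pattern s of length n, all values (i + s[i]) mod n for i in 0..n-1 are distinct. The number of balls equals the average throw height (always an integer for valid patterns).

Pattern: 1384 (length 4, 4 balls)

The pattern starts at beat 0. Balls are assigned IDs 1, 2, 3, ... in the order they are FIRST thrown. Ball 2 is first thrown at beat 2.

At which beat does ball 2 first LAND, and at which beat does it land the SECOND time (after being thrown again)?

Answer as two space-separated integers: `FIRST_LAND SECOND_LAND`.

Beat 0 (L): throw ball1 h=1 -> lands@1:R; in-air after throw: [b1@1:R]
Beat 1 (R): throw ball1 h=3 -> lands@4:L; in-air after throw: [b1@4:L]
Beat 2 (L): throw ball2 h=8 -> lands@10:L; in-air after throw: [b1@4:L b2@10:L]
Beat 3 (R): throw ball3 h=4 -> lands@7:R; in-air after throw: [b1@4:L b3@7:R b2@10:L]
Beat 4 (L): throw ball1 h=1 -> lands@5:R; in-air after throw: [b1@5:R b3@7:R b2@10:L]
Beat 5 (R): throw ball1 h=3 -> lands@8:L; in-air after throw: [b3@7:R b1@8:L b2@10:L]
Beat 6 (L): throw ball4 h=8 -> lands@14:L; in-air after throw: [b3@7:R b1@8:L b2@10:L b4@14:L]
Beat 7 (R): throw ball3 h=4 -> lands@11:R; in-air after throw: [b1@8:L b2@10:L b3@11:R b4@14:L]
Beat 8 (L): throw ball1 h=1 -> lands@9:R; in-air after throw: [b1@9:R b2@10:L b3@11:R b4@14:L]
Beat 9 (R): throw ball1 h=3 -> lands@12:L; in-air after throw: [b2@10:L b3@11:R b1@12:L b4@14:L]
Beat 10 (L): throw ball2 h=8 -> lands@18:L; in-air after throw: [b3@11:R b1@12:L b4@14:L b2@18:L]
Beat 11 (R): throw ball3 h=4 -> lands@15:R; in-air after throw: [b1@12:L b4@14:L b3@15:R b2@18:L]
Beat 12 (L): throw ball1 h=1 -> lands@13:R; in-air after throw: [b1@13:R b4@14:L b3@15:R b2@18:L]
Beat 13 (R): throw ball1 h=3 -> lands@16:L; in-air after throw: [b4@14:L b3@15:R b1@16:L b2@18:L]
Beat 14 (L): throw ball4 h=8 -> lands@22:L; in-air after throw: [b3@15:R b1@16:L b2@18:L b4@22:L]
Beat 15 (R): throw ball3 h=4 -> lands@19:R; in-air after throw: [b1@16:L b2@18:L b3@19:R b4@22:L]
Beat 16 (L): throw ball1 h=1 -> lands@17:R; in-air after throw: [b1@17:R b2@18:L b3@19:R b4@22:L]
Beat 17 (R): throw ball1 h=3 -> lands@20:L; in-air after throw: [b2@18:L b3@19:R b1@20:L b4@22:L]
Beat 18 (L): throw ball2 h=8 -> lands@26:L; in-air after throw: [b3@19:R b1@20:L b4@22:L b2@26:L]
Ball 2: thrown@2 h=8 -> first land @10; rethrown@10 h=8 -> second land @18

Answer: 10 18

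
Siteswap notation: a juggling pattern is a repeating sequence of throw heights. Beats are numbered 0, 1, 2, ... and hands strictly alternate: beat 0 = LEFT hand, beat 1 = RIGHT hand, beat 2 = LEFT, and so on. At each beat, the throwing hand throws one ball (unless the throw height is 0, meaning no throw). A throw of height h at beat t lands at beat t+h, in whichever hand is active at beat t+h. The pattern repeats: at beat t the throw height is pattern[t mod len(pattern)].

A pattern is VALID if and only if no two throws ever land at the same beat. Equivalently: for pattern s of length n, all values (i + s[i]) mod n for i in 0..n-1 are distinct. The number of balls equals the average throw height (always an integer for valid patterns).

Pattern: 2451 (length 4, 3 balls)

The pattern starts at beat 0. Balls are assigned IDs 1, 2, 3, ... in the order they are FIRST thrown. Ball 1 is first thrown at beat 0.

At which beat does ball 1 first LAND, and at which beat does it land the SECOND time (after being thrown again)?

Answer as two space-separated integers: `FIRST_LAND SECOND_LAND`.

Beat 0 (L): throw ball1 h=2 -> lands@2:L; in-air after throw: [b1@2:L]
Beat 1 (R): throw ball2 h=4 -> lands@5:R; in-air after throw: [b1@2:L b2@5:R]
Beat 2 (L): throw ball1 h=5 -> lands@7:R; in-air after throw: [b2@5:R b1@7:R]
Beat 3 (R): throw ball3 h=1 -> lands@4:L; in-air after throw: [b3@4:L b2@5:R b1@7:R]
Beat 4 (L): throw ball3 h=2 -> lands@6:L; in-air after throw: [b2@5:R b3@6:L b1@7:R]
Beat 5 (R): throw ball2 h=4 -> lands@9:R; in-air after throw: [b3@6:L b1@7:R b2@9:R]
Beat 6 (L): throw ball3 h=5 -> lands@11:R; in-air after throw: [b1@7:R b2@9:R b3@11:R]
Beat 7 (R): throw ball1 h=1 -> lands@8:L; in-air after throw: [b1@8:L b2@9:R b3@11:R]
Ball 1: thrown@0 h=2 -> first land @2; rethrown@2 h=5 -> second land @7

Answer: 2 7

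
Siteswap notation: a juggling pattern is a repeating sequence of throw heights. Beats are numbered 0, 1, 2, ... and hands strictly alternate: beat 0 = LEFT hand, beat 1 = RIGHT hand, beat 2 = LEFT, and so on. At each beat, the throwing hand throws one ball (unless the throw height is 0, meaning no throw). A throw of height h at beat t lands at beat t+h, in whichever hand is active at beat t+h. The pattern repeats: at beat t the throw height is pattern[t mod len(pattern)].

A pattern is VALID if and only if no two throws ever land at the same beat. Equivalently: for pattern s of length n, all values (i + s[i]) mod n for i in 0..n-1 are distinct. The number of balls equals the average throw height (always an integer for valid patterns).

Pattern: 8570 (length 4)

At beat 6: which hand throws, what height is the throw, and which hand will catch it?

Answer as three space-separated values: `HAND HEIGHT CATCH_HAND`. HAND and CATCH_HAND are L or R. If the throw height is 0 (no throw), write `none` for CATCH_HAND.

Beat 6: 6 mod 2 = 0, so hand = L
Throw height = pattern[6 mod 4] = pattern[2] = 7
Lands at beat 6+7=13, 13 mod 2 = 1, so catch hand = R

Answer: L 7 R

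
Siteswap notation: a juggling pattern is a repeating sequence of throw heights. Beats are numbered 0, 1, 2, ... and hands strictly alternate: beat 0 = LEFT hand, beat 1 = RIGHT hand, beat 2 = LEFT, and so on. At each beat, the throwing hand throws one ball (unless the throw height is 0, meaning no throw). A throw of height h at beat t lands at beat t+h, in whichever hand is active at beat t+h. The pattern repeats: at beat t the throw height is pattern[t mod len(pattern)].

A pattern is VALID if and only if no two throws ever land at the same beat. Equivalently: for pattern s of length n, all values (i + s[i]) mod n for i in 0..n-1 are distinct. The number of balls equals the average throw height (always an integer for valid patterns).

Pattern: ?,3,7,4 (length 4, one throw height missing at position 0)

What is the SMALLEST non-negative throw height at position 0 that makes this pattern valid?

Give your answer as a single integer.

i=0: s[i]=? (unknown)
i=1: (1 + 3) mod 4 = 0
i=2: (2 + 7) mod 4 = 1
i=3: (3 + 4) mod 4 = 3
Known residues: [0, 1, 3]; need a permutation of 0..3, so missing residue r = 2
Need (0 + s) mod 4 = 2; smallest s = (2 - 0) mod 4 = 2

Answer: 2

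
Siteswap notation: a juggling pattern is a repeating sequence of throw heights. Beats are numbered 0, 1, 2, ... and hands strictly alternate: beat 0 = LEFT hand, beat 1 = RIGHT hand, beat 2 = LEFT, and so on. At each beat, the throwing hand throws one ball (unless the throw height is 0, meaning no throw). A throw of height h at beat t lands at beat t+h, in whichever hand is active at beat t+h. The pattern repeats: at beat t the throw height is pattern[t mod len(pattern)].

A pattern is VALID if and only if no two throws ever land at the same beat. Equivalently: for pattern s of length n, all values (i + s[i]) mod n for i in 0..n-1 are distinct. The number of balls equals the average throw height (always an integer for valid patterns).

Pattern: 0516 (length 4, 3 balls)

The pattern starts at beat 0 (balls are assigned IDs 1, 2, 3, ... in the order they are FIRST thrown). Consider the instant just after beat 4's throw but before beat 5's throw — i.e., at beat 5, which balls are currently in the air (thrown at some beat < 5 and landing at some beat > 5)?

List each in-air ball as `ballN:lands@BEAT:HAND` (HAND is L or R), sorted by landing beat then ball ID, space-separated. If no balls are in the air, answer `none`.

Answer: ball1:lands@6:L ball2:lands@9:R

Derivation:
Beat 1 (R): throw ball1 h=5 -> lands@6:L; in-air after throw: [b1@6:L]
Beat 2 (L): throw ball2 h=1 -> lands@3:R; in-air after throw: [b2@3:R b1@6:L]
Beat 3 (R): throw ball2 h=6 -> lands@9:R; in-air after throw: [b1@6:L b2@9:R]
Beat 5 (R): throw ball3 h=5 -> lands@10:L; in-air after throw: [b1@6:L b2@9:R b3@10:L]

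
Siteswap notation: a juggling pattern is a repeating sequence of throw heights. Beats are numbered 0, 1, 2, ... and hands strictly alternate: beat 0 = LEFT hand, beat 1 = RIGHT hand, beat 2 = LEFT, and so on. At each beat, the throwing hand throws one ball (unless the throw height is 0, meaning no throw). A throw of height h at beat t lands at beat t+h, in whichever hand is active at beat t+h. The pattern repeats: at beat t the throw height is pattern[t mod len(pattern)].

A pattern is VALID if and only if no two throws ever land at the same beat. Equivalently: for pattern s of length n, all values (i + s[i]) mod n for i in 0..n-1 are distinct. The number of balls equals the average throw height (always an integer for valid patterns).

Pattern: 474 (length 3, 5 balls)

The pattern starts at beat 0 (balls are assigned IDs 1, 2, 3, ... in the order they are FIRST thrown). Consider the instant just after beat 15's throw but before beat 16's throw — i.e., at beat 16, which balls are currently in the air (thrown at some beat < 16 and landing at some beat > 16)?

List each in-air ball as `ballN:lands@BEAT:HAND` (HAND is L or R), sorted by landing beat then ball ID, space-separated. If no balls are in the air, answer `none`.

Answer: ball3:lands@17:R ball4:lands@18:L ball1:lands@19:R ball5:lands@20:L

Derivation:
Beat 0 (L): throw ball1 h=4 -> lands@4:L; in-air after throw: [b1@4:L]
Beat 1 (R): throw ball2 h=7 -> lands@8:L; in-air after throw: [b1@4:L b2@8:L]
Beat 2 (L): throw ball3 h=4 -> lands@6:L; in-air after throw: [b1@4:L b3@6:L b2@8:L]
Beat 3 (R): throw ball4 h=4 -> lands@7:R; in-air after throw: [b1@4:L b3@6:L b4@7:R b2@8:L]
Beat 4 (L): throw ball1 h=7 -> lands@11:R; in-air after throw: [b3@6:L b4@7:R b2@8:L b1@11:R]
Beat 5 (R): throw ball5 h=4 -> lands@9:R; in-air after throw: [b3@6:L b4@7:R b2@8:L b5@9:R b1@11:R]
Beat 6 (L): throw ball3 h=4 -> lands@10:L; in-air after throw: [b4@7:R b2@8:L b5@9:R b3@10:L b1@11:R]
Beat 7 (R): throw ball4 h=7 -> lands@14:L; in-air after throw: [b2@8:L b5@9:R b3@10:L b1@11:R b4@14:L]
Beat 8 (L): throw ball2 h=4 -> lands@12:L; in-air after throw: [b5@9:R b3@10:L b1@11:R b2@12:L b4@14:L]
Beat 9 (R): throw ball5 h=4 -> lands@13:R; in-air after throw: [b3@10:L b1@11:R b2@12:L b5@13:R b4@14:L]
Beat 10 (L): throw ball3 h=7 -> lands@17:R; in-air after throw: [b1@11:R b2@12:L b5@13:R b4@14:L b3@17:R]
Beat 11 (R): throw ball1 h=4 -> lands@15:R; in-air after throw: [b2@12:L b5@13:R b4@14:L b1@15:R b3@17:R]
Beat 12 (L): throw ball2 h=4 -> lands@16:L; in-air after throw: [b5@13:R b4@14:L b1@15:R b2@16:L b3@17:R]
Beat 13 (R): throw ball5 h=7 -> lands@20:L; in-air after throw: [b4@14:L b1@15:R b2@16:L b3@17:R b5@20:L]
Beat 14 (L): throw ball4 h=4 -> lands@18:L; in-air after throw: [b1@15:R b2@16:L b3@17:R b4@18:L b5@20:L]
Beat 15 (R): throw ball1 h=4 -> lands@19:R; in-air after throw: [b2@16:L b3@17:R b4@18:L b1@19:R b5@20:L]
Beat 16 (L): throw ball2 h=7 -> lands@23:R; in-air after throw: [b3@17:R b4@18:L b1@19:R b5@20:L b2@23:R]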